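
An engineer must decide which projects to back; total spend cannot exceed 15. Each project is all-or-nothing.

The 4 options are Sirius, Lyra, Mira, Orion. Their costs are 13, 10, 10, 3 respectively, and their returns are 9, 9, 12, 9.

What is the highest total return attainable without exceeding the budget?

21

Mira + Orion: cost 10 + 3 = 13 ≤ 15, return 12 + 9 = 21.
Mira: cost 10 ≤ 15, return 12.
Lyra + Orion: cost 10 + 3 = 13 ≤ 15, return 9 + 9 = 18.
Best is Mira and Orion with total return 21.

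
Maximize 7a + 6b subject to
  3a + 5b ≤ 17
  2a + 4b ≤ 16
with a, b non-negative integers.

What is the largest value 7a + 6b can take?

Relaxing integrality, the LP optimum is 39.67 at (a,b) = (5.67, 0), which is not an integer point.
(a,b)=(5,0): 3·5+5·0=15≤17, 2·5+4·0=10≤16, objective 35.
(a,b)=(4,1): 3·4+5·1=17≤17, 2·4+4·1=12≤16, objective 34.
The best lattice point is (5,0), giving 35.

35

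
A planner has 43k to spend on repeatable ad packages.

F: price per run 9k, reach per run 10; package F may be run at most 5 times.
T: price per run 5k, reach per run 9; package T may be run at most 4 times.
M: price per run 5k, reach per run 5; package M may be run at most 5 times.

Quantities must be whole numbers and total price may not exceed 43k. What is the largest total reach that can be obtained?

Take 2×F, 4×T, and 1×M: price 43 ≤ 43, reach 2·10 + 4·9 + 1·5 = 61.
T has the best ratio (9/5) and is taken to its limit of 4; remaining capacity is filled optimally with the others.

61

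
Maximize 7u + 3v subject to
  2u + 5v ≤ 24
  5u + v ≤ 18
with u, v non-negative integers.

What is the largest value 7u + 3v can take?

30

(u,v)=(3,3) is feasible, giving 30.
(u,v)=(3,2) is feasible, giving 27.
(u,v)=(2,4) is feasible, giving 26.
(u,v)=(2,3) is feasible, giving 23.
No feasible integer point exceeds 30.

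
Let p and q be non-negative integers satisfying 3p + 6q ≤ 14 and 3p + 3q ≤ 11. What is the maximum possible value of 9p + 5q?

(p,q)=(3,0): 3·3+6·0=9≤14, 3·3+3·0=9≤11, objective 27.
(p,q)=(2,1): 3·2+6·1=12≤14, 3·2+3·1=9≤11, objective 23.
(p,q)=(2,0): 3·2+6·0=6≤14, 3·2+3·0=6≤11, objective 18.
Maximum is 27 at (p,q)=(3,0).

27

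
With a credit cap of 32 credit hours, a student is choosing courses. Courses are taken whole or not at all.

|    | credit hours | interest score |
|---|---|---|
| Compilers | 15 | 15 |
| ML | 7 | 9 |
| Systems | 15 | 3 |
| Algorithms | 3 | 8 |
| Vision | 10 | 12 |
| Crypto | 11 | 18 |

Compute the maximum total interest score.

47

Take ML, Algorithms, Vision, and Crypto: credit hours 7 + 3 + 10 + 11 = 31 ≤ 32, interest score 9 + 8 + 12 + 18 = 47.
No other feasible combination does better.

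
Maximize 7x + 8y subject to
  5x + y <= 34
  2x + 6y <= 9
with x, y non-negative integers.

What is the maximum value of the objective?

28

(x,y)=(4,0) is feasible, giving 28.
(x,y)=(3,0) is feasible, giving 21.
Maximum is 28 at (x,y)=(4,0).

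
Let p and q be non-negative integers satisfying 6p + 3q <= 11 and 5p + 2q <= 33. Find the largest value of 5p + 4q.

12

Relaxing integrality, the LP optimum is 14.67 at (p,q) = (0, 3.67), which is not an integer point.
(p,q)=(0,3): 6·0+3·3=9≤11, 5·0+2·3=6≤33, objective 12.
(p,q)=(0,2): 6·0+3·2=6≤11, 5·0+2·2=4≤33, objective 8.
The best lattice point is (0,3), giving 12.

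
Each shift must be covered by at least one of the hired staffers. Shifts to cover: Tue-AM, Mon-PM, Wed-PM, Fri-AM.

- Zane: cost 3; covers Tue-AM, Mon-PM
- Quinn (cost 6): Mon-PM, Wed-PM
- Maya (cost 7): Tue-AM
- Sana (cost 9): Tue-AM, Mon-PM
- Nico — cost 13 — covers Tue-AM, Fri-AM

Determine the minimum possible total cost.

19

The greedy cost-per-new-shift heuristic would pick Zane, Quinn, and Nico for 22, but a cheaper cover exists.
Choose Quinn and Nico: together they cover Tue-AM, Mon-PM, Wed-PM, Fri-AM — every shift.
Total cost: 6 + 13 = 19.
No cover costs less than 19.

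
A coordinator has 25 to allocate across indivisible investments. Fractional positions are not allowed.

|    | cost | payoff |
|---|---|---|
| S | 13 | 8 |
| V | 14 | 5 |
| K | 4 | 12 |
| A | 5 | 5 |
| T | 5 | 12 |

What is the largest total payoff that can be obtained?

32

This is a 0-1 knapsack instance.
V + K + T: cost 14 + 4 + 5 = 23 ≤ 25, payoff 5 + 12 + 12 = 29.
K + A + T: cost 4 + 5 + 5 = 14 ≤ 25, payoff 12 + 5 + 12 = 29.
S + K + T: cost 13 + 4 + 5 = 22 ≤ 25, payoff 8 + 12 + 12 = 32.
Best is S, K, and T with total payoff 32.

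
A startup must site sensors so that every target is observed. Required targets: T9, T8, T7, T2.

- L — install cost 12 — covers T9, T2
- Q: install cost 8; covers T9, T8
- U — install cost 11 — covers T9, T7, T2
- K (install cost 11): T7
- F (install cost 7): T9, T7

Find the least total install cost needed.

19

This is an integer covering problem.
The greedy cost-per-new-target heuristic would pick F, Q, and U for 26, but a cheaper cover exists.
Choose Q and U: together they cover T9, T8, T7, T2 — every target.
Total install cost: 8 + 11 = 19.
No cover costs less than 19.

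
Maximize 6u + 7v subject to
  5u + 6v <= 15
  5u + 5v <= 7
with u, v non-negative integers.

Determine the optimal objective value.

(u,v)=(0,1): 5·0+6·1=6≤15, 5·0+5·1=5≤7, objective 7.
(u,v)=(1,0): 5·1+6·0=5≤15, 5·1+5·0=5≤7, objective 6.
(u,v)=(0,0): 5·0+6·0=0≤15, 5·0+5·0=0≤7, objective 0.
No feasible integer point exceeds 7.

7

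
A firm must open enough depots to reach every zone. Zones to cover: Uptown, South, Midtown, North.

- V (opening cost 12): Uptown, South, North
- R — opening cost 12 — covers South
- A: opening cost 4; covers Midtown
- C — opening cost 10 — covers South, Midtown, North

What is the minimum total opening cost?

This is an integer covering problem.
The greedy cost-per-new-zone heuristic would pick C and V for 22, but a cheaper cover exists.
Choose V and A: together they cover Uptown, South, Midtown, North — every zone.
Total opening cost: 12 + 4 = 16.
No cover costs less than 16.

16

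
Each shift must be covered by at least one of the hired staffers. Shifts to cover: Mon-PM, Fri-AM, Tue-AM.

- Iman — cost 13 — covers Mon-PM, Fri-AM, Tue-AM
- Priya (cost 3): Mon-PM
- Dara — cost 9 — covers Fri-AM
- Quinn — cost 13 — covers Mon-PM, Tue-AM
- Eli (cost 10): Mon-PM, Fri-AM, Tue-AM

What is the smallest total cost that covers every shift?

Eli alone covers Mon-PM, Fri-AM, Tue-AM — every shift.
Total cost: 10.

10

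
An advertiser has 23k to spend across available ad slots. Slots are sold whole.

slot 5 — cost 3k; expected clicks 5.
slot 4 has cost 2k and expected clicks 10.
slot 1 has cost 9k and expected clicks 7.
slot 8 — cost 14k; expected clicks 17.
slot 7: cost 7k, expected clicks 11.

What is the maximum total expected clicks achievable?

Take slot 4, slot 8, and slot 7: cost 2 + 14 + 7 = 23 ≤ 23, expected clicks 10 + 17 + 11 = 38.
No other feasible combination does better.

38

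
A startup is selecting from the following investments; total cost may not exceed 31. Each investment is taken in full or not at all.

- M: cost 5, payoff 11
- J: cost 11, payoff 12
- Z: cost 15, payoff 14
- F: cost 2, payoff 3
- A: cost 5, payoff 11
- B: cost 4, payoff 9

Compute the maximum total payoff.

Allowing fractional choices, the relaxed optimum would be about 49.7, but investments are indivisible.
M + J + F + A + B: cost 5 + 11 + 2 + 5 + 4 = 27 ≤ 31, payoff 11 + 12 + 3 + 11 + 9 = 46.
M + Z + F + A + B: cost 5 + 15 + 2 + 5 + 4 = 31 ≤ 31, payoff 11 + 14 + 3 + 11 + 9 = 48.
Best is M, Z, F, A, and B with total payoff 48.

48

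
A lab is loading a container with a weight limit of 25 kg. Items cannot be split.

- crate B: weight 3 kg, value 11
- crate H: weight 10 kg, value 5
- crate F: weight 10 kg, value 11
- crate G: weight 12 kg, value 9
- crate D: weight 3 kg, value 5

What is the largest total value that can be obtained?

Take crate B, crate F, and crate G: weight 3 + 10 + 12 = 25 ≤ 25, value 11 + 11 + 9 = 31.
No other feasible combination does better.

31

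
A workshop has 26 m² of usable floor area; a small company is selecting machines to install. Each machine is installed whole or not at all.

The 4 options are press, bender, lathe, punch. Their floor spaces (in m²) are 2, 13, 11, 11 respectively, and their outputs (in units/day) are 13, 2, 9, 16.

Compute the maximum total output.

38

press + punch: floor space 2 + 11 = 13 ≤ 26, output 13 + 16 = 29.
press + lathe + punch: floor space 2 + 11 + 11 = 24 ≤ 26, output 13 + 9 + 16 = 38.
press + bender + punch: floor space 2 + 13 + 11 = 26 ≤ 26, output 13 + 2 + 16 = 31.
Best is press, lathe, and punch with total output 38.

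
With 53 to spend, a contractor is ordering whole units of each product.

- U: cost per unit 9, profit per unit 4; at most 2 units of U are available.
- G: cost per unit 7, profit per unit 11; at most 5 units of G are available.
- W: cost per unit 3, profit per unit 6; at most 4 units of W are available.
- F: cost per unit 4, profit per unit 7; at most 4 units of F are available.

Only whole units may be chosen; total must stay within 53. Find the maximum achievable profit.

90

Take 4×G, 3×W, and 4×F: cost 53 ≤ 53, profit 4·11 + 3·6 + 4·7 = 90.
No other integer combination yields more.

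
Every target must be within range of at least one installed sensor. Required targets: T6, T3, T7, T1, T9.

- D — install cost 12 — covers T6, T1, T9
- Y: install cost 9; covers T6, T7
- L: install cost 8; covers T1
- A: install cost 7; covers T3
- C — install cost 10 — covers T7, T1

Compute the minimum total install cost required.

Choose D, Y, and A: together they cover T6, T3, T7, T1, T9 — every target.
Total install cost: 12 + 9 + 7 = 28.
No cover costs less than 28.

28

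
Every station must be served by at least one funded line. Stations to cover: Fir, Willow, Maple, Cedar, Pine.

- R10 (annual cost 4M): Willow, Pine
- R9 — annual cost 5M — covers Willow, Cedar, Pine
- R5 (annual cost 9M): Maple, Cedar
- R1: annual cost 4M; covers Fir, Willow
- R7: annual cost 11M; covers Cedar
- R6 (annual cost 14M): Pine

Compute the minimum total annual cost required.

The greedy cost-per-new-station heuristic would pick R9, R1, and R5 for 18, but a cheaper cover exists.
Choose R10, R5, and R1: together they cover Fir, Willow, Maple, Cedar, Pine — every station.
Total annual cost: 4 + 9 + 4 = 17.
No cover costs less than 17.

17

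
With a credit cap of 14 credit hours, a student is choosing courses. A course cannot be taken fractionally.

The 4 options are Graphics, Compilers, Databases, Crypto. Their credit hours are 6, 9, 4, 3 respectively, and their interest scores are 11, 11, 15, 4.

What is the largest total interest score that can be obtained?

30

Allowing fractional choices, the relaxed optimum would be about 31.2, but courses are indivisible.
Graphics + Databases + Crypto: credit hours 6 + 4 + 3 = 13 ≤ 14, interest score 11 + 15 + 4 = 30.
Compilers + Databases: credit hours 9 + 4 = 13 ≤ 14, interest score 11 + 15 = 26.
Graphics + Databases: credit hours 6 + 4 = 10 ≤ 14, interest score 11 + 15 = 26.
Best is Graphics, Databases, and Crypto with total interest score 30.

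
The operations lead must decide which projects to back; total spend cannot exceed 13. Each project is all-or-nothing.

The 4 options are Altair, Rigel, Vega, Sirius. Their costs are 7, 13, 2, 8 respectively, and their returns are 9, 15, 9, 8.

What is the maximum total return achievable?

Vega + Sirius: cost 2 + 8 = 10 ≤ 13, return 9 + 8 = 17.
Altair + Vega: cost 7 + 2 = 9 ≤ 13, return 9 + 9 = 18.
Rigel: cost 13 ≤ 13, return 15.
Best is Altair and Vega with total return 18.

18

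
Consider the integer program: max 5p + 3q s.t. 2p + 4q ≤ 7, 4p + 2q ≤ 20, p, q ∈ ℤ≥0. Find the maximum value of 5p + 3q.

15

The continuous relaxation peaks at (3.5, 0) with value 17.50; rounding to a feasible lattice point costs some objective.
(p,q)=(3,0): 2·3+4·0=6≤7, 4·3+2·0=12≤20, objective 15.
(p,q)=(2,0): 2·2+4·0=4≤7, 4·2+2·0=8≤20, objective 10.
The best lattice point is (3,0), giving 15.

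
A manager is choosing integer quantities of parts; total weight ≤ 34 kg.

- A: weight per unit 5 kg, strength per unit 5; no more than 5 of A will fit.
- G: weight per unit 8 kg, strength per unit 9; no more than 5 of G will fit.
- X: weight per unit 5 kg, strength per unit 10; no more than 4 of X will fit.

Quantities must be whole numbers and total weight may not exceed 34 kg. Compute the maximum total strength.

54

This is a bounded integer knapsack.
1×A, 1×G, and 4×X: weight 33 ≤ 34, strength 1·5 + 1·9 + 4·10 = 54.
2×A and 4×X: weight 30 ≤ 34, strength 2·5 + 4·10 = 50.
Best is 54.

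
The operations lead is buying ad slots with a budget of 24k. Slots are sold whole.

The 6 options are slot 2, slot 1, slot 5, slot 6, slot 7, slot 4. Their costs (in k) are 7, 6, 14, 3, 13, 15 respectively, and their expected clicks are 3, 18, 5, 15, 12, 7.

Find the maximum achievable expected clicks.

slot 1 + slot 6 + slot 4: cost 6 + 3 + 15 = 24 ≤ 24, expected clicks 18 + 15 + 7 = 40.
slot 1 + slot 6 + slot 7: cost 6 + 3 + 13 = 22 ≤ 24, expected clicks 18 + 15 + 12 = 45.
Best is slot 1, slot 6, and slot 7 with total expected clicks 45.

45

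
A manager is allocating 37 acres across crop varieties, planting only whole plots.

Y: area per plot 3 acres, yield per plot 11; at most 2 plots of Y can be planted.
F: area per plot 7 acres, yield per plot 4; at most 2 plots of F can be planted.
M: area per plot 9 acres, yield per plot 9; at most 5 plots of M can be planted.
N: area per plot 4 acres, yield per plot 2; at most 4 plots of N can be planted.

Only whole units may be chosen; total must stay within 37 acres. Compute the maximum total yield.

51

This is a bounded integer knapsack.
2×Y and 3×M: area 33 ≤ 37, yield 2·11 + 3·9 = 49.
2×Y, 3×M, and 1×N: area 37 ≤ 37, yield 2·11 + 3·9 + 1·2 = 51.
Best is 51.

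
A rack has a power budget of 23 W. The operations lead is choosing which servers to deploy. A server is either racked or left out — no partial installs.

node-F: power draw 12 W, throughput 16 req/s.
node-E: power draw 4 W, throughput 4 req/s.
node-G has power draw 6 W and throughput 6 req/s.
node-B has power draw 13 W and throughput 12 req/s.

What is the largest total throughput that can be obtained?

26

This is an integer program with binary decision variables.
Take node-F, node-E, and node-G: power draw 12 + 4 + 6 = 22 ≤ 23, throughput 16 + 4 + 6 = 26.
No other feasible combination does better.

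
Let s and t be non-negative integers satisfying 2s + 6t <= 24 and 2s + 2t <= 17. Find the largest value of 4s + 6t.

(s,t)=(6,2): 2·6+6·2=24≤24, 2·6+2·2=16≤17, objective 36.
(s,t)=(7,1): 2·7+6·1=20≤24, 2·7+2·1=16≤17, objective 34.
(s,t)=(5,2): 2·5+6·2=22≤24, 2·5+2·2=14≤17, objective 32.
Maximum is 36 at (s,t)=(6,2).

36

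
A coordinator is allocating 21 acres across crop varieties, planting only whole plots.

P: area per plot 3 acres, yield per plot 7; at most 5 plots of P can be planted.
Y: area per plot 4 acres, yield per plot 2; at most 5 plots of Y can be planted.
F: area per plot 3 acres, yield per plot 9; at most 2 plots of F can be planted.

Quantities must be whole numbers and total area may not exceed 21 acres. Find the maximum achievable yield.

Take 5×P and 2×F: area 21 ≤ 21, yield 5·7 + 2·9 = 53.
F has the best ratio (9/3) and is taken to its limit of 2; remaining capacity is filled optimally with the others.

53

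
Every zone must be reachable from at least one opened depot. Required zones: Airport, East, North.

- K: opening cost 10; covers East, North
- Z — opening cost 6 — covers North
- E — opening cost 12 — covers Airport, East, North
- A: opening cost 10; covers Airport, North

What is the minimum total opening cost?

12

E alone covers Airport, East, North — every zone.
Total opening cost: 12.
No cover costs less than 12.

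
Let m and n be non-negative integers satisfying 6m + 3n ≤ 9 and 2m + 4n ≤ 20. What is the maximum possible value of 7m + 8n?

24

(m,n)=(0,3) is feasible, giving 24.
(m,n)=(0,2) is feasible, giving 16.
The best lattice point is (0,3), giving 24.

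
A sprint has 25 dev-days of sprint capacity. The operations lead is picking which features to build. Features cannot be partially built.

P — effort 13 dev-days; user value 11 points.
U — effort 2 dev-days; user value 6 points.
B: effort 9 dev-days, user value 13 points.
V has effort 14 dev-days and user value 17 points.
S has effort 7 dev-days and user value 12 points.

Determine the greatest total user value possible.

This is an integer program with binary decision variables.
Allowing fractional choices, the relaxed optimum would be about 39.5, but features are indivisible.
U + V + S: effort 2 + 14 + 7 = 23 ≤ 25, user value 6 + 17 + 12 = 35.
U + B + V: effort 2 + 9 + 14 = 25 ≤ 25, user value 6 + 13 + 17 = 36.
U + B + S: effort 2 + 9 + 7 = 18 ≤ 25, user value 6 + 13 + 12 = 31.
Best is U, B, and V with total user value 36.

36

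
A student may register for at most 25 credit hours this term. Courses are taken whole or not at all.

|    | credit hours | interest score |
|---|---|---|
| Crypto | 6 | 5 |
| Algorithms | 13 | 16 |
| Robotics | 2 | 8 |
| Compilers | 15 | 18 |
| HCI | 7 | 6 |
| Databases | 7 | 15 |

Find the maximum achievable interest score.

Take Robotics, Compilers, and Databases: credit hours 2 + 15 + 7 = 24 ≤ 25, interest score 8 + 18 + 15 = 41.
No other feasible combination does better.

41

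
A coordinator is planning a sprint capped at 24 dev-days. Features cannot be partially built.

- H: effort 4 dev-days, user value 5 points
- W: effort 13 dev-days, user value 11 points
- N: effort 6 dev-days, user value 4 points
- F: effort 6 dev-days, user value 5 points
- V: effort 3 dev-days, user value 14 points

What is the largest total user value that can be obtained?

H + W + V: effort 4 + 13 + 3 = 20 ≤ 24, user value 5 + 11 + 14 = 30.
W + F + V: effort 13 + 6 + 3 = 22 ≤ 24, user value 11 + 5 + 14 = 30.
W + N + V: effort 13 + 6 + 3 = 22 ≤ 24, user value 11 + 4 + 14 = 29.
The maximum user value is 30; one optimal choice is H, W, and V.

30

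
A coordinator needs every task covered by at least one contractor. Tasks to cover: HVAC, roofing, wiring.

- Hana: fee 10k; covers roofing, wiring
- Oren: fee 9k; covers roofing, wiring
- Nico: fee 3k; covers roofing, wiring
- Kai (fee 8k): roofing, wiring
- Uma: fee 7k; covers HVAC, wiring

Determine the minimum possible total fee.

10

This is an integer covering problem.
Choose Nico and Uma: together they cover HVAC, roofing, wiring — every task.
Total fee: 3 + 7 = 10.
No cover costs less than 10.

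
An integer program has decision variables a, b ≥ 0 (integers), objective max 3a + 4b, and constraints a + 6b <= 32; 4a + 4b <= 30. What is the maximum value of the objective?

Relaxing integrality, the LP optimum is 27.40 at (a,b) = (2.6, 4.9), which is not an integer point.
(a,b)=(2,5) is feasible, giving 26.
(a,b)=(3,4) is feasible, giving 25.
(a,b)=(1,5) is feasible, giving 23.
Maximum is 26 at (a,b)=(2,5).

26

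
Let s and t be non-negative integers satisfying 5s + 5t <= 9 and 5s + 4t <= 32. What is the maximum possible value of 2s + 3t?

(s,t)=(0,1): 5·0+5·1=5≤9, 5·0+4·1=4≤32, objective 3.
(s,t)=(1,0): 5·1+5·0=5≤9, 5·1+4·0=5≤32, objective 2.
(s,t)=(0,0): 5·0+5·0=0≤9, 5·0+4·0=0≤32, objective 0.
Maximum is 3 at (s,t)=(0,1).

3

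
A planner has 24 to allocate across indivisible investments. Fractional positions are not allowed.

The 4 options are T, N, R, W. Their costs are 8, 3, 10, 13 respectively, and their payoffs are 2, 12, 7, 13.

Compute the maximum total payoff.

Take T, N, and W: cost 8 + 3 + 13 = 24 ≤ 24, payoff 2 + 12 + 13 = 27.
No other feasible combination does better.

27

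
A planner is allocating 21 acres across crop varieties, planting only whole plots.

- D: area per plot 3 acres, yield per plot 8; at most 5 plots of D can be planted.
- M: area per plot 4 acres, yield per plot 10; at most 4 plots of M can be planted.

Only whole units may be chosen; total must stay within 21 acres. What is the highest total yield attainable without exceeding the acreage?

This is a bounded integer knapsack.
Take 3×D and 3×M: area 21 ≤ 21, yield 3·8 + 3·10 = 54.
No other integer combination yields more.

54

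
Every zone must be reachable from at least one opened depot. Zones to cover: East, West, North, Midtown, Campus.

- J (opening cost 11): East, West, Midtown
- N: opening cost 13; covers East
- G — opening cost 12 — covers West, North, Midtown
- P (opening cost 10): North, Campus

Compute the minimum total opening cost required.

Choose J and P: together they cover East, West, North, Midtown, Campus — every zone.
Total opening cost: 11 + 10 = 21.
No cover costs less than 21.

21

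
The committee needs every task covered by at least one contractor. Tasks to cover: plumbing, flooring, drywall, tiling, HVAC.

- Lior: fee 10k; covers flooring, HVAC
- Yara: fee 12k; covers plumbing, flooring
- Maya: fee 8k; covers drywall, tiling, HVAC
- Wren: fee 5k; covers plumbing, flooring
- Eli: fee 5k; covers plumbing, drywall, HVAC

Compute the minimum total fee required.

This is an integer covering problem.
Choose Maya and Wren: together they cover plumbing, flooring, drywall, tiling, HVAC — every task.
Total fee: 8 + 5 = 13.

13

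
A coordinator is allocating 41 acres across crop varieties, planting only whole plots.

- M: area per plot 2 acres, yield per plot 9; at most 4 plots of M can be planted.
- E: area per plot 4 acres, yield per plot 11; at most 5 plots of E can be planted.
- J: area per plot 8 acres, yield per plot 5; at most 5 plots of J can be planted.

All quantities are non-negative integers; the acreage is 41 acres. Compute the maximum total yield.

96

Take 4×M, 5×E, and 1×J: area 36 ≤ 41, yield 4·9 + 5·11 + 1·5 = 96.
M has the best ratio (9/2) and is taken to its limit of 4; remaining capacity is filled optimally with the others.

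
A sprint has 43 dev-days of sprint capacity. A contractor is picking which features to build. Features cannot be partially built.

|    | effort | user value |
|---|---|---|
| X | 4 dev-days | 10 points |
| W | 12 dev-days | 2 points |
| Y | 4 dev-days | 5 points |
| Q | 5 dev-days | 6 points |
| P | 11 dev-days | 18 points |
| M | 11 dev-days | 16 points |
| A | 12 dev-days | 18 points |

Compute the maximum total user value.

68

Allowing fractional choices, the relaxed optimum would be about 68.2, but features are indivisible.
X + Y + P + M + A: effort 4 + 4 + 11 + 11 + 12 = 42 ≤ 43, user value 10 + 5 + 18 + 16 + 18 = 67.
X + Q + P + M + A: effort 4 + 5 + 11 + 11 + 12 = 43 ≤ 43, user value 10 + 6 + 18 + 16 + 18 = 68.
Best is X, Q, P, M, and A with total user value 68.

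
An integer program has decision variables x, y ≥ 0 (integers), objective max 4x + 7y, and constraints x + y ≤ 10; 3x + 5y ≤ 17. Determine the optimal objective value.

23

Relaxing integrality, the LP optimum is 23.80 at (x,y) = (0, 3.4), which is not an integer point.
(x,y)=(4,1): 1·4+1·1=5≤10, 3·4+5·1=17≤17, objective 23.
(x,y)=(0,3): 1·0+1·3=3≤10, 3·0+5·3=15≤17, objective 21.
(x,y)=(5,0): 1·5+1·0=5≤10, 3·5+5·0=15≤17, objective 20.
The best lattice point is (4,1), giving 23.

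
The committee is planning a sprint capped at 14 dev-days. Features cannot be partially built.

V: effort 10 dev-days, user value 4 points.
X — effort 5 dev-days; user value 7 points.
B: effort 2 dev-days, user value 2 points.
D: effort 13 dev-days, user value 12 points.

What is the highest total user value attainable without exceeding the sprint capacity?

Take D: effort 13 ≤ 14, user value 12.
No other feasible combination does better.

12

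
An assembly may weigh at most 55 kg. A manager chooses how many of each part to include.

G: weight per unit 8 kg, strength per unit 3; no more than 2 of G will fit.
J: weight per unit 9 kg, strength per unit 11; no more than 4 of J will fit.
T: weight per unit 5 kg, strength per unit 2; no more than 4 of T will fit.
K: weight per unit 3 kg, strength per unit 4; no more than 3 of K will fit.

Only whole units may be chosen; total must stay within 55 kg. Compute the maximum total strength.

K has the best ratio (4/3); taking only K gives at most 3×4 = 12 (stopped by the supply cap of 3).
Mixing does better — 4×J, 2×T, and 3×K: weight 55 ≤ 55, strength 4·11 + 2·2 + 3·4 = 60.

60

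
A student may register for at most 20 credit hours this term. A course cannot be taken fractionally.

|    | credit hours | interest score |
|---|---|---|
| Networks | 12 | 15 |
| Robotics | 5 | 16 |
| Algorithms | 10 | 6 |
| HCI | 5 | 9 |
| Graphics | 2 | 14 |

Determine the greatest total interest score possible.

Networks + HCI + Graphics: credit hours 12 + 5 + 2 = 19 ≤ 20, interest score 15 + 9 + 14 = 38.
Robotics + HCI + Graphics: credit hours 5 + 5 + 2 = 12 ≤ 20, interest score 16 + 9 + 14 = 39.
Networks + Robotics + Graphics: credit hours 12 + 5 + 2 = 19 ≤ 20, interest score 15 + 16 + 14 = 45.
Best is Networks, Robotics, and Graphics with total interest score 45.

45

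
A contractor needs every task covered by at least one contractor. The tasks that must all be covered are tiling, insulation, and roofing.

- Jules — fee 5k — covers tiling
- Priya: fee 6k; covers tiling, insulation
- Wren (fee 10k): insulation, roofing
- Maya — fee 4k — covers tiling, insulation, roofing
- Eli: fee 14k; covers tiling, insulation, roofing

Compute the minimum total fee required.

Maya alone covers tiling, insulation, roofing — every task.
Total fee: 4.

4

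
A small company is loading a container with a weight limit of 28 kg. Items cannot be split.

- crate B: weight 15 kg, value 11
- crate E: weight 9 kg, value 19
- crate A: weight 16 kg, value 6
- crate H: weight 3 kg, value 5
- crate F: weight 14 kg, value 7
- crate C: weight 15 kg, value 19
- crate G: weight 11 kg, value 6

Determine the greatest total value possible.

Take crate E, crate H, and crate C: weight 9 + 3 + 15 = 27 ≤ 28, value 19 + 5 + 19 = 43.
No other feasible combination does better.

43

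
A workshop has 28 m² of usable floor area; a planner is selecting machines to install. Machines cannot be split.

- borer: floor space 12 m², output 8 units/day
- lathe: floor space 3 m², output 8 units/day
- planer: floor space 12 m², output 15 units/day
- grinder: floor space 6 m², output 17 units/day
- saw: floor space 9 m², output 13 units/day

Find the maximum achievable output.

Allowing fractional choices, the relaxed optimum would be about 50.5, but machines are indivisible.
lathe + planer + grinder: floor space 3 + 12 + 6 = 21 ≤ 28, output 8 + 15 + 17 = 40.
lathe + grinder + saw: floor space 3 + 6 + 9 = 18 ≤ 28, output 8 + 17 + 13 = 38.
planer + grinder + saw: floor space 12 + 6 + 9 = 27 ≤ 28, output 15 + 17 + 13 = 45.
Best is planer, grinder, and saw with total output 45.

45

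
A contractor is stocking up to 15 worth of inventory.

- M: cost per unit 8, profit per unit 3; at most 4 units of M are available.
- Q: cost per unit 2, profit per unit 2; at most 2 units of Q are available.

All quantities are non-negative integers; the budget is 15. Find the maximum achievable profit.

1×M and 2×Q: cost 12 ≤ 15, profit 1·3 + 2·2 = 7.
1×M and 1×Q: cost 10 ≤ 15, profit 1·3 + 1·2 = 5.
Best is 7.

7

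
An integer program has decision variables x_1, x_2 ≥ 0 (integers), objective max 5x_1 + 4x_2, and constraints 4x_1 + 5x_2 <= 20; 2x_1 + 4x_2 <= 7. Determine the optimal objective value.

15

(x_1,x_2)=(3,0): 4·3+5·0=12≤20, 2·3+4·0=6≤7, objective 15.
(x_1,x_2)=(2,0): 4·2+5·0=8≤20, 2·2+4·0=4≤7, objective 10.
No feasible integer point exceeds 15.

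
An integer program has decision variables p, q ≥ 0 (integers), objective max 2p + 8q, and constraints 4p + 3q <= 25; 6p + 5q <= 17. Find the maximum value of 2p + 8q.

Relaxing integrality, the LP optimum is 27.20 at (p,q) = (0, 3.4), which is not an integer point.
(p,q)=(0,3): 4·0+3·3=9≤25, 6·0+5·3=15≤17, objective 24.
(p,q)=(1,2): 4·1+3·2=10≤25, 6·1+5·2=16≤17, objective 18.
The best lattice point is (0,3), giving 24.

24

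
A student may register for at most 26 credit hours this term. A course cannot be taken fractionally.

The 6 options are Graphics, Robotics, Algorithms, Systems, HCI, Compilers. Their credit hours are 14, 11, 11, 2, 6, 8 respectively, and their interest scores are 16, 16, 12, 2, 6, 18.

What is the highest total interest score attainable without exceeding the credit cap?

Treat it as a binary knapsack problem.
Robotics + HCI + Compilers: credit hours 11 + 6 + 8 = 25 ≤ 26, interest score 16 + 6 + 18 = 40.
Robotics + Systems + Compilers: credit hours 11 + 2 + 8 = 21 ≤ 26, interest score 16 + 2 + 18 = 36.
Best is Robotics, HCI, and Compilers with total interest score 40.

40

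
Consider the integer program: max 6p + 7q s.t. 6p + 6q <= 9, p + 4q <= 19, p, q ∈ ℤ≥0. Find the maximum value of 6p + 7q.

(p,q)=(0,1): 6·0+6·1=6≤9, 1·0+4·1=4≤19, objective 7.
(p,q)=(1,0): 6·1+6·0=6≤9, 1·1+4·0=1≤19, objective 6.
(p,q)=(0,0): 6·0+6·0=0≤9, 1·0+4·0=0≤19, objective 0.
No feasible integer point exceeds 7.

7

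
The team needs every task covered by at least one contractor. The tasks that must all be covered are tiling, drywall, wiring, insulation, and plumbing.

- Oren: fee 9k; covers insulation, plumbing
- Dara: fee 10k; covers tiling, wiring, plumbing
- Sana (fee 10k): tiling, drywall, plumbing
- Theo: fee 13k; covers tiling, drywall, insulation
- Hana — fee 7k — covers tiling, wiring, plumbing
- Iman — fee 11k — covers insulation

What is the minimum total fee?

20

Choose Theo and Hana: together they cover tiling, drywall, wiring, insulation, plumbing — every task.
Total fee: 13 + 7 = 20.
No cover costs less than 20.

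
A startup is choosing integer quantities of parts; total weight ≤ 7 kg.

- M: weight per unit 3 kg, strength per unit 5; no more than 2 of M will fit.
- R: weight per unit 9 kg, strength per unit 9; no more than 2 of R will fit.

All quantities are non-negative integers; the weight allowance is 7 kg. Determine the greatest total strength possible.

10

M has the best ratio (5/3); taking only M gives at most 2×5 = 10 (stopped by the weight limit).
Optimal: 2×M: weight 6 ≤ 7, strength 2·5 = 10.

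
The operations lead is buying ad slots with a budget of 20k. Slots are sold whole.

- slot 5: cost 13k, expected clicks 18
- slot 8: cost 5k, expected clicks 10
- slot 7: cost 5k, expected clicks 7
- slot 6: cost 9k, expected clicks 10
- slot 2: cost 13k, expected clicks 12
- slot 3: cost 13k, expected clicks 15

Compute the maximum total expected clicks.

Take slot 5 and slot 8: cost 13 + 5 = 18 ≤ 20, expected clicks 18 + 10 = 28.
No other feasible combination does better.

28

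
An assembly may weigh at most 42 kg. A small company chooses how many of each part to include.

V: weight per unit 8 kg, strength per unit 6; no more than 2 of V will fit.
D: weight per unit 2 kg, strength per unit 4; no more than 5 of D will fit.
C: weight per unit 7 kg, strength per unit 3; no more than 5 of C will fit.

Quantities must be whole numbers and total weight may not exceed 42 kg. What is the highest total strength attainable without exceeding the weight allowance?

D has the best ratio (4/2); taking only D gives at most 5×4 = 20 (stopped by the supply cap of 5).
Mixing does better — 2×V, 5×D, and 2×C: weight 40 ≤ 42, strength 2·6 + 5·4 + 2·3 = 38.

38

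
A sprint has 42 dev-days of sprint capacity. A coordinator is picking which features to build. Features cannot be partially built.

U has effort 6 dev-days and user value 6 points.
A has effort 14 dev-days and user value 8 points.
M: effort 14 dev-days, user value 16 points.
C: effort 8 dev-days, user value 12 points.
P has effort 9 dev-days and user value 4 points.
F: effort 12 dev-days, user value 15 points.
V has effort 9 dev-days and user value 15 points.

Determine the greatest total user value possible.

52

U + M + F + V: effort 6 + 14 + 12 + 9 = 41 ≤ 42, user value 6 + 16 + 15 + 15 = 52.
U + M + C + V: effort 6 + 14 + 8 + 9 = 37 ≤ 42, user value 6 + 16 + 12 + 15 = 49.
Best is U, M, F, and V with total user value 52.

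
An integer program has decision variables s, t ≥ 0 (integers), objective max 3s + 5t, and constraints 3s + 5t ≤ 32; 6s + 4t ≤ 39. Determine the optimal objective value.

31

Relaxing integrality, the LP optimum is 32.00 at (s,t) = (0, 6.4), which is not an integer point.
(s,t)=(2,5): 3·2+5·5=31≤32, 6·2+4·5=32≤39, objective 31.
(s,t)=(0,6): 3·0+5·6=30≤32, 6·0+4·6=24≤39, objective 30.
(s,t)=(3,4): 3·3+5·4=29≤32, 6·3+4·4=34≤39, objective 29.
Maximum is 31 at (s,t)=(2,5).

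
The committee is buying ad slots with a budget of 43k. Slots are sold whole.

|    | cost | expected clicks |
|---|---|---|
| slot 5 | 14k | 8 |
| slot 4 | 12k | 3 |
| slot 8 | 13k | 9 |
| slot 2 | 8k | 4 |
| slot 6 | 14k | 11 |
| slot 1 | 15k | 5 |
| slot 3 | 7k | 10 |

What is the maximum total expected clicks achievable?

34

Take slot 8, slot 2, slot 6, and slot 3: cost 13 + 8 + 14 + 7 = 42 ≤ 43, expected clicks 9 + 4 + 11 + 10 = 34.
No other feasible combination does better.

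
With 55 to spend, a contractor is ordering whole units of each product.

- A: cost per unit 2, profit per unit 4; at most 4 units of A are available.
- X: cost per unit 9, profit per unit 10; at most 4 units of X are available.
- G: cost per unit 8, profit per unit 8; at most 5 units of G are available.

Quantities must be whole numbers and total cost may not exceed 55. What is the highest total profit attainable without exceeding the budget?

A has the best ratio (4/2); taking only A gives at most 4×4 = 16 (stopped by the supply cap of 4).
Mixing does better — 4×A, 4×X, and 1×G: cost 52 ≤ 55, profit 4·4 + 4·10 + 1·8 = 64.

64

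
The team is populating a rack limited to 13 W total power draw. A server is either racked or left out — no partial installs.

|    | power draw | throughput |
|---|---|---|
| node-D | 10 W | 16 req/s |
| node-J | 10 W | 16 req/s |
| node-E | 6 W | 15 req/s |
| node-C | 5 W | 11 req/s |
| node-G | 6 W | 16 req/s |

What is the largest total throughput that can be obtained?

31

Take node-E and node-G: power draw 6 + 6 = 12 ≤ 13, throughput 15 + 16 = 31.
No other feasible combination does better.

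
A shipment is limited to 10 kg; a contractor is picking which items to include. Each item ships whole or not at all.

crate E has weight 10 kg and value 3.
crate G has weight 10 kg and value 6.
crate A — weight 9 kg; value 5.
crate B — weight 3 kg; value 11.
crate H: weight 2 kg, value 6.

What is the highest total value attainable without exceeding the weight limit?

crate B + crate H: weight 3 + 2 = 5 ≤ 10, value 11 + 6 = 17.
crate B: weight 3 ≤ 10, value 11.
Best is crate B and crate H with total value 17.

17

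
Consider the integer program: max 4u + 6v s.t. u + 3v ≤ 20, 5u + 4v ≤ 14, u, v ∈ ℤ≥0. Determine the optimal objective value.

18

(u,v)=(0,3): 1·0+3·3=9≤20, 5·0+4·3=12≤14, objective 18.
(u,v)=(1,2): 1·1+3·2=7≤20, 5·1+4·2=13≤14, objective 16.
The best lattice point is (0,3), giving 18.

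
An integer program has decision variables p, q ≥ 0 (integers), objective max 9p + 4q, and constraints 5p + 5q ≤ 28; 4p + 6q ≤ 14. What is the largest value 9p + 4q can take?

Relaxing integrality, the LP optimum is 31.50 at (p,q) = (3.5, 0), which is not an integer point.
(p,q)=(3,0): 5·3+5·0=15≤28, 4·3+6·0=12≤14, objective 27.
(p,q)=(2,1): 5·2+5·1=15≤28, 4·2+6·1=14≤14, objective 22.
(p,q)=(2,0): 5·2+5·0=10≤28, 4·2+6·0=8≤14, objective 18.
The best lattice point is (3,0), giving 27.

27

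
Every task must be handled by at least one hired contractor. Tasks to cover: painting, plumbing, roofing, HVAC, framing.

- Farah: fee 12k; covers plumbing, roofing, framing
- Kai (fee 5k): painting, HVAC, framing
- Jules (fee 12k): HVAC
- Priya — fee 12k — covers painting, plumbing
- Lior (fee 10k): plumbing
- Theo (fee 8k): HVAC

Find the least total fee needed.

17

Choose Farah and Kai: together they cover painting, plumbing, roofing, HVAC, framing — every task.
Total fee: 12 + 5 = 17.
No cover costs less than 17.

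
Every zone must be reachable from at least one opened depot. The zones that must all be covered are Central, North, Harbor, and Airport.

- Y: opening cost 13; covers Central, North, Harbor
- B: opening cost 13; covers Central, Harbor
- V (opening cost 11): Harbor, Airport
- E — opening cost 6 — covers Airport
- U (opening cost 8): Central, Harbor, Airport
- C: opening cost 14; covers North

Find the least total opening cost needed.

19

The greedy cost-per-new-zone heuristic would pick U and Y for 21, but a cheaper cover exists.
Choose Y and E: together they cover Central, North, Harbor, Airport — every zone.
Total opening cost: 13 + 6 = 19.
No cover costs less than 19.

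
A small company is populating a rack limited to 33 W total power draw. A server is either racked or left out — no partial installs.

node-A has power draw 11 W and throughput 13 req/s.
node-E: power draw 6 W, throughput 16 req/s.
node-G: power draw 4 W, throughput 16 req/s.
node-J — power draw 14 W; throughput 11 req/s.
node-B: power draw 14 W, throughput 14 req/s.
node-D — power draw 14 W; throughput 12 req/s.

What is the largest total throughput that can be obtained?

46

Take node-E, node-G, and node-B: power draw 6 + 4 + 14 = 24 ≤ 33, throughput 16 + 16 + 14 = 46.
No other feasible combination does better.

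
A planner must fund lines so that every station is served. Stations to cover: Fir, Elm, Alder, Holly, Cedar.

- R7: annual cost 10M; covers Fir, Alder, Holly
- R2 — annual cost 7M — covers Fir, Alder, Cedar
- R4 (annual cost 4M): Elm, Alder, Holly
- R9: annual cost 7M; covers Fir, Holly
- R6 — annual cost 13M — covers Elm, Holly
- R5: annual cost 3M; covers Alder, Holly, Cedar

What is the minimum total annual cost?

11

The greedy cost-per-new-station heuristic would pick R5, R4, and R2 for 14, but a cheaper cover exists.
Choose R2 and R4: together they cover Fir, Elm, Alder, Holly, Cedar — every station.
Total annual cost: 7 + 4 = 11.
No cover costs less than 11.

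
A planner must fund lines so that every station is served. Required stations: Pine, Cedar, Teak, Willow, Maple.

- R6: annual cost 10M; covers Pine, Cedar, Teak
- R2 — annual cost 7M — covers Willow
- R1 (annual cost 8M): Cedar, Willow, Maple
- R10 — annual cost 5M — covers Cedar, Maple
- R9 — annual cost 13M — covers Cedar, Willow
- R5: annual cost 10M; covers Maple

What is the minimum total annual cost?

18

The greedy cost-per-new-station heuristic would pick R10, R6, and R2 for 22, but a cheaper cover exists.
Choose R6 and R1: together they cover Pine, Cedar, Teak, Willow, Maple — every station.
Total annual cost: 10 + 8 = 18.
No cover costs less than 18.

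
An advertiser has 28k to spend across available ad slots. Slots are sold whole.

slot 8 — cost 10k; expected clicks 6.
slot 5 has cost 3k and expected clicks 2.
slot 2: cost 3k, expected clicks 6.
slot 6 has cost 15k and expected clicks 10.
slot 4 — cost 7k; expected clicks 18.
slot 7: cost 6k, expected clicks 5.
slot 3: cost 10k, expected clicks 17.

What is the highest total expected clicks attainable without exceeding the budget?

46

slot 5 + slot 2 + slot 4 + slot 3: cost 3 + 3 + 7 + 10 = 23 ≤ 28, expected clicks 2 + 6 + 18 + 17 = 43.
slot 5 + slot 4 + slot 7 + slot 3: cost 3 + 7 + 6 + 10 = 26 ≤ 28, expected clicks 2 + 18 + 5 + 17 = 42.
slot 2 + slot 4 + slot 7 + slot 3: cost 3 + 7 + 6 + 10 = 26 ≤ 28, expected clicks 6 + 18 + 5 + 17 = 46.
Best is slot 2, slot 4, slot 7, and slot 3 with total expected clicks 46.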